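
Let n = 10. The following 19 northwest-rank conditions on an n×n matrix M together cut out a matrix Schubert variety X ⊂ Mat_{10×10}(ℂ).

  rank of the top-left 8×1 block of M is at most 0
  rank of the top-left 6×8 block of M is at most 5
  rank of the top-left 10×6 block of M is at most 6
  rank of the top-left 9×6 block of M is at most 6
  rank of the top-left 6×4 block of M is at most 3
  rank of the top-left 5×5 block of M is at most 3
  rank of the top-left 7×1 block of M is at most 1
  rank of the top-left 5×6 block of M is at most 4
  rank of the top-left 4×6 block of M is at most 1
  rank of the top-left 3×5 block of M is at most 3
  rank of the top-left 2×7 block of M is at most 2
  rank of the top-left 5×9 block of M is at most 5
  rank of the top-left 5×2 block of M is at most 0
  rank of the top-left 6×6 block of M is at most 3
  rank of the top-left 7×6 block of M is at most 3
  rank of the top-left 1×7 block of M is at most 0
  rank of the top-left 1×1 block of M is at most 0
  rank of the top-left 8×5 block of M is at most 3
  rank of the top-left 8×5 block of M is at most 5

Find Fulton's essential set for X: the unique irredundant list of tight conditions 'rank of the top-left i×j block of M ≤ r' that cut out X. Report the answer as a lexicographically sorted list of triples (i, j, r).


Propagating the 19 rank bounds to every northwest block:

  0  0  0  0  0  0  0  1  1  1
  0  0  1  1  1  1  1  2  2  2
  0  0  1  1  1  1  2  3  3  3
  0  0  1  1  1  1  2  3  4  4
  0  0  1  2  2  2  3  4  5  5
  0  1  2  3  3  3  4  5  6  6
  0  1  2  3  3  3  4  5  6  7
  0  1  2  3  3  4  5  6  7  8
  1  2  3  4  4  5  6  7  8  9
  1  2  3  4  5  6  7  8  9  10

second differences of R give the permutation w = (8, 3, 7, 9, 4, 2, 10, 6, 1, 5).

|D(w)|=27, |Ess(w)|=6:

[(1, 7, 0), (4, 6, 1), (5, 2, 0), (7, 6, 3), (8, 1, 0), (8, 5, 3)]


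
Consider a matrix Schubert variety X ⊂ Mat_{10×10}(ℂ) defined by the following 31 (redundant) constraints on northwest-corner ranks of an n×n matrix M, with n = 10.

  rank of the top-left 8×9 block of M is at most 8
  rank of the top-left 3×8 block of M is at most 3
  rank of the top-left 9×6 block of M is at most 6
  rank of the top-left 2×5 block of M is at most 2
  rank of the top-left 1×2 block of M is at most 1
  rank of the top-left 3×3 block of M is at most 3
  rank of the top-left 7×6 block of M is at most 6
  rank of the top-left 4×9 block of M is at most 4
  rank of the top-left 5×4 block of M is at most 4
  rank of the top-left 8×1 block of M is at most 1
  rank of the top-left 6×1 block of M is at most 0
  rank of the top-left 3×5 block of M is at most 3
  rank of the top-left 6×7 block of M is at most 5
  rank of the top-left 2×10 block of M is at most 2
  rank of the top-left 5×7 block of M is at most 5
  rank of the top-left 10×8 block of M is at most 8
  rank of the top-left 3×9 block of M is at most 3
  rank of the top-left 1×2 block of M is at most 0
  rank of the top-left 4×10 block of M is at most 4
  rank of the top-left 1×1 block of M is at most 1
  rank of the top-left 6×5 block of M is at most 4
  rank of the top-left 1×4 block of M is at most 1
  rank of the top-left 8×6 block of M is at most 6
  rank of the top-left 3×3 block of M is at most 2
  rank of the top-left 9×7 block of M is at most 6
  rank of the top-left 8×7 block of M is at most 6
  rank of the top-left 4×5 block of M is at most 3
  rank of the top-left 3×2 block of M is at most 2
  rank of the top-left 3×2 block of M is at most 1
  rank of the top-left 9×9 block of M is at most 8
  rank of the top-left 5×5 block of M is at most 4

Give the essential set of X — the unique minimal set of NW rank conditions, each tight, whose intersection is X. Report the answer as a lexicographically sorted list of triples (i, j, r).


Propagating the 31 rank bounds to every northwest block:

  row 1: 0 | 0 | 1 | 1 | 1 | 1 | 1 | 1 | 1 | 1
  row 2: 0 | 1 | 2 | 2 | 2 | 2 | 2 | 2 | 2 | 2
  row 3: 0 | 1 | 2 | 3 | 3 | 3 | 3 | 3 | 3 | 3
  row 4: 0 | 1 | 2 | 3 | 3 | 4 | 4 | 4 | 4 | 4
  row 5: 0 | 1 | 2 | 3 | 4 | 5 | 5 | 5 | 5 | 5
  row 6: 0 | 1 | 2 | 3 | 4 | 5 | 5 | 6 | 6 | 6
  row 7: 1 | 2 | 3 | 4 | 5 | 6 | 6 | 7 | 7 | 7
  row 8: 1 | 2 | 3 | 4 | 5 | 6 | 6 | 7 | 8 | 8
  row 9: 1 | 2 | 3 | 4 | 5 | 6 | 6 | 7 | 8 | 9
  row 10: 1 | 2 | 3 | 4 | 5 | 6 | 7 | 8 | 9 | 10

second differences of R give the permutation w = (3, 2, 4, 6, 5, 8, 1, 9, 10, 7).

|D(w)|=11, |Ess(w)|=5:

[(1, 2, 0), (4, 5, 3), (6, 1, 0), (6, 7, 5), (9, 7, 6)]


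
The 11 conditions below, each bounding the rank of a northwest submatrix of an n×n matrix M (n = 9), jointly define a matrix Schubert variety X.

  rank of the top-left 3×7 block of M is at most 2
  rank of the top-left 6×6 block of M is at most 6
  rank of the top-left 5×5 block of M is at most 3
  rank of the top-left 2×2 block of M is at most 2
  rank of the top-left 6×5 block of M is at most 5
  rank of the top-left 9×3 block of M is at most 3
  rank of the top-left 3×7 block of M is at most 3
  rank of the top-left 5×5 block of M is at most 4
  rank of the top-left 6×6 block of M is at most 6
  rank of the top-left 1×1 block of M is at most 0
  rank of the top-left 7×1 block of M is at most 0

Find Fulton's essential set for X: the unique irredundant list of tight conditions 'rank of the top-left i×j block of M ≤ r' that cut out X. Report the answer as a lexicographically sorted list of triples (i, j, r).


Reconstructing r_w from the 11 given conditions:

  R[1]: 0 1 1 1 1 1 1 1 1
  R[2]: 0 1 2 2 2 2 2 2 2
  R[3]: 0 1 2 2 2 2 2 3 3
  R[4]: 0 1 2 3 3 3 3 4 4
  R[5]: 0 1 2 3 3 4 4 5 5
  R[6]: 0 1 2 3 4 5 5 6 6
  R[7]: 0 1 2 3 4 5 6 7 7
  R[8]: 1 2 3 4 5 6 7 8 8
  R[9]: 1 2 3 4 5 6 7 8 9

hence w(1..9) = (2, 3, 8, 4, 6, 5, 7, 1, 9).

Fulton essential set (3 of the 12 Rothe cells):

[(3, 7, 2), (5, 5, 3), (7, 1, 0)]


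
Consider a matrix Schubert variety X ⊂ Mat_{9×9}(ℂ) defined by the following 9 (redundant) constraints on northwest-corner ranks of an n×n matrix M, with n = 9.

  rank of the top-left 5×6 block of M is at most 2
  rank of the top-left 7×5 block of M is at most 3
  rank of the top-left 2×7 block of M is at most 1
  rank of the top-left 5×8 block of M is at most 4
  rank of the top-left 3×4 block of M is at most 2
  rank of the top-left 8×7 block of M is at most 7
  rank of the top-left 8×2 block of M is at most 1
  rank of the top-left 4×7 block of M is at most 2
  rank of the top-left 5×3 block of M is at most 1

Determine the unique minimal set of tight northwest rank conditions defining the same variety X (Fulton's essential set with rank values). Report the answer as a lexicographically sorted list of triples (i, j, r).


Computing R[i][j] = min implied NW-rank bound (n=9, 9 conditions):

  R[1]: 1 | 1 | 1 | 1 | 1 | 1 | 1 | 1 | 1
  R[2]: 1 | 1 | 1 | 1 | 1 | 1 | 1 | 2 | 2
  R[3]: 1 | 1 | 1 | 2 | 2 | 2 | 2 | 3 | 3
  R[4]: 1 | 1 | 1 | 2 | 2 | 2 | 2 | 3 | 4
  R[5]: 1 | 1 | 1 | 2 | 2 | 2 | 3 | 4 | 5
  R[6]: 1 | 1 | 2 | 3 | 3 | 3 | 4 | 5 | 6
  R[7]: 1 | 1 | 2 | 3 | 3 | 4 | 5 | 6 | 7
  R[8]: 1 | 1 | 2 | 3 | 4 | 5 | 6 | 7 | 8
  R[9]: 1 | 2 | 3 | 4 | 5 | 6 | 7 | 8 | 9

the unique w with this rank table is (1, 8, 4, 9, 7, 3, 6, 5, 2).

Fulton essential set (6 of the 21 Rothe cells):

[(2, 7, 1), (4, 7, 2), (5, 3, 1), (5, 6, 2), (7, 5, 3), (8, 2, 1)]


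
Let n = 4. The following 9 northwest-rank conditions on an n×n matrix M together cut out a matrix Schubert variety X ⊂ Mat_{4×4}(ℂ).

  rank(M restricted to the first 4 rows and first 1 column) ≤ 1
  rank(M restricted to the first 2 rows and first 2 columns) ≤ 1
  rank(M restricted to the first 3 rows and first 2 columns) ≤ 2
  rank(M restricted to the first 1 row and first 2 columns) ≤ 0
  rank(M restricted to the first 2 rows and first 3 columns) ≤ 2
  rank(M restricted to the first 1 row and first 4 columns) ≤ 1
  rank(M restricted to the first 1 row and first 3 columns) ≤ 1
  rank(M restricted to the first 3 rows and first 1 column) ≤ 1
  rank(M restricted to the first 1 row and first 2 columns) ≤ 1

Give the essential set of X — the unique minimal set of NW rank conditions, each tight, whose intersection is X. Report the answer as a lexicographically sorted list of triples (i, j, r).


Rank table r_w(4×4) implied by the 9 constraints:

  i=1: 0 | 0 | 1 | 1
  i=2: 1 | 1 | 2 | 2
  i=3: 1 | 2 | 3 | 3
  i=4: 1 | 2 | 3 | 4

so w = (3, 1, 2, 4).

|D(w)|=2, |Ess(w)|=1:

[(1, 2, 0)]


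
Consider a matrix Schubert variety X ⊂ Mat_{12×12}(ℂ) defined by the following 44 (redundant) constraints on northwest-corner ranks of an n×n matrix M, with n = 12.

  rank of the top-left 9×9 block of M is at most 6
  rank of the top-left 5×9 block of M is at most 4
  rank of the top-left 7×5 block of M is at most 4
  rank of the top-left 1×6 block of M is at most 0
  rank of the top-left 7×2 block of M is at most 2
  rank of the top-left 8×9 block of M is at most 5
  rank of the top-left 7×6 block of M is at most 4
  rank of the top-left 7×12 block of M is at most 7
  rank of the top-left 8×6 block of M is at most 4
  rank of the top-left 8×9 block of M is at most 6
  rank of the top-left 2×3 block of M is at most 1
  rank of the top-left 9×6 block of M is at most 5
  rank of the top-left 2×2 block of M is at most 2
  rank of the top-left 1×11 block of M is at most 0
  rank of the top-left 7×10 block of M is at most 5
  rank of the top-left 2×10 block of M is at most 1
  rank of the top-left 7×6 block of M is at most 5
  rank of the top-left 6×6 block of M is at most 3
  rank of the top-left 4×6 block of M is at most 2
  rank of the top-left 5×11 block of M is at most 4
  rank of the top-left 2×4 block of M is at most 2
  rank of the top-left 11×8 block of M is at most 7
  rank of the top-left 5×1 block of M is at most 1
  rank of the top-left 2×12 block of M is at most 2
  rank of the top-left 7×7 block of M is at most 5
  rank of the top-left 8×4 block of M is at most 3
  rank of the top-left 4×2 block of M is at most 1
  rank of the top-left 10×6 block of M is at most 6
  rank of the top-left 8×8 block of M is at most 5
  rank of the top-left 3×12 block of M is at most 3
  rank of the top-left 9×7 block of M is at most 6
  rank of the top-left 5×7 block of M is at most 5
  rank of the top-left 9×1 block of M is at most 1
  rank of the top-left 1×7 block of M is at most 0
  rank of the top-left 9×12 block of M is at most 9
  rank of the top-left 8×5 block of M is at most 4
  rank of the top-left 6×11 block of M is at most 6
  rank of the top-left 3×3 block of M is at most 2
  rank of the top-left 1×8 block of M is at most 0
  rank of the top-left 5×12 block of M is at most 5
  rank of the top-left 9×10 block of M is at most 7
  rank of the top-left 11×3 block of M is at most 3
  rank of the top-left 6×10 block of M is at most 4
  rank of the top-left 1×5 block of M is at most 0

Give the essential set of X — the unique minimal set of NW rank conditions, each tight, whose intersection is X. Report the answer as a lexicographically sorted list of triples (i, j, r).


Reconstructing r_w from the 44 given conditions:

  i=1: 0 | 0 | 0 | 0 | 0 | 0 | 0 | 0 | 0 | 0 | 0 | 1
  i=2: 1 | 1 | 1 | 1 | 1 | 1 | 1 | 1 | 1 | 1 | 1 | 2
  i=3: 1 | 1 | 2 | 2 | 2 | 2 | 2 | 2 | 2 | 2 | 2 | 3
  i=4: 1 | 1 | 2 | 2 | 2 | 2 | 3 | 3 | 3 | 3 | 3 | 4
  i=5: 1 | 2 | 3 | 3 | 3 | 3 | 4 | 4 | 4 | 4 | 4 | 5
  i=6: 1 | 2 | 3 | 3 | 3 | 3 | 4 | 4 | 4 | 4 | 5 | 6
  i=7: 1 | 2 | 3 | 3 | 4 | 4 | 5 | 5 | 5 | 5 | 6 | 7
  i=8: 1 | 2 | 3 | 3 | 4 | 4 | 5 | 5 | 5 | 6 | 7 | 8
  i=9: 1 | 2 | 3 | 4 | 5 | 5 | 6 | 6 | 6 | 7 | 8 | 9
  i=10: 1 | 2 | 3 | 4 | 5 | 6 | 7 | 7 | 7 | 8 | 9 | 10
  i=11: 1 | 2 | 3 | 4 | 5 | 6 | 7 | 7 | 8 | 9 | 10 | 11
  i=12: 1 | 2 | 3 | 4 | 5 | 6 | 7 | 8 | 9 | 10 | 11 | 12

giving w = (12, 1, 3, 7, 2, 11, 5, 10, 4, 6, 9, 8) via Δ²R.

9 SE-corners of the 28-cell Rothe diagram give Ess(w):

[(1, 11, 0), (4, 2, 1), (4, 6, 2), (6, 6, 3), (6, 10, 4), (8, 4, 3), (8, 6, 4), (8, 9, 5), (11, 8, 7)]


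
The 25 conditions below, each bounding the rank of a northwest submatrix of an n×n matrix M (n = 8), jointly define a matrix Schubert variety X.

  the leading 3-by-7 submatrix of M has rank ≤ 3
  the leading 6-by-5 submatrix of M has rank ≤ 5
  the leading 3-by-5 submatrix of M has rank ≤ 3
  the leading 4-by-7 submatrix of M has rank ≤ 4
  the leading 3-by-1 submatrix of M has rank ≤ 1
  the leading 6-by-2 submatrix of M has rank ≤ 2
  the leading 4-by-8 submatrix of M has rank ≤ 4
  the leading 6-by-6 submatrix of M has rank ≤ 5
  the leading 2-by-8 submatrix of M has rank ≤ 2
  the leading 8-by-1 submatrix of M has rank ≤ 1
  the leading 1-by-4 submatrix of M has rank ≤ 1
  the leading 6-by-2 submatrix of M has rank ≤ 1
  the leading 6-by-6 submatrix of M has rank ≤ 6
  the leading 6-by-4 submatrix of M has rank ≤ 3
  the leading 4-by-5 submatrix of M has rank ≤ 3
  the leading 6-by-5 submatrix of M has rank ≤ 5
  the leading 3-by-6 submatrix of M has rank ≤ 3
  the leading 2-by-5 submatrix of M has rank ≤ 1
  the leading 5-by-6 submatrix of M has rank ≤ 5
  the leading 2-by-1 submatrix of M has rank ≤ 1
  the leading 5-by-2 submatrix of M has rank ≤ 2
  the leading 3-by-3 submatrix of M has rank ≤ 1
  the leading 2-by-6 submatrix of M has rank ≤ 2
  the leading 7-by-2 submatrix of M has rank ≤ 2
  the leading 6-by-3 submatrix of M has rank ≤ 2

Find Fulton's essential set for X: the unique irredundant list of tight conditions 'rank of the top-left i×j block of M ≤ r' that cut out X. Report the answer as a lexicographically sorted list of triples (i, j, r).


The tightest implied rank at each (i,j), from the 25 conditions:

  row 1: 1, 1, 1, 1, 1, 1, 1, 1
  row 2: 1, 1, 1, 1, 1, 2, 2, 2
  row 3: 1, 1, 1, 2, 2, 3, 3, 3
  row 4: 1, 1, 2, 3, 3, 4, 4, 4
  row 5: 1, 1, 2, 3, 4, 5, 5, 5
  row 6: 1, 1, 2, 3, 4, 5, 6, 6
  row 7: 1, 2, 3, 4, 5, 6, 7, 7
  row 8: 1, 2, 3, 4, 5, 6, 7, 8

reading off 1-entries of Δ²R: w = (1, 6, 4, 3, 5, 7, 2, 8).

ℓ(w)=9; the 3 essential cells (i,j,r):

[(2, 5, 1), (3, 3, 1), (6, 2, 1)]


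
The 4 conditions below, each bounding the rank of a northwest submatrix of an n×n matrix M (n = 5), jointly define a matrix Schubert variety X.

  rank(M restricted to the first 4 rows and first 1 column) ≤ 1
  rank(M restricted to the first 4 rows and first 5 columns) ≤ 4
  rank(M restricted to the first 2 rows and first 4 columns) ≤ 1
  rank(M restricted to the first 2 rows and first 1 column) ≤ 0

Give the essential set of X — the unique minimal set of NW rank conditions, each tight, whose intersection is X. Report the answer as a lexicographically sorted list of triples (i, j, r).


Rank table r_w(5×5) implied by the 4 constraints:

  i=1: 0 1 1 1 1
  i=2: 0 1 1 1 2
  i=3: 1 2 2 2 3
  i=4: 1 2 3 3 4
  i=5: 1 2 3 4 5

reading off 1-entries of Δ²R: w = (2, 5, 1, 3, 4).

|D(w)|=4, |Ess(w)|=2:

[(2, 1, 0), (2, 4, 1)]


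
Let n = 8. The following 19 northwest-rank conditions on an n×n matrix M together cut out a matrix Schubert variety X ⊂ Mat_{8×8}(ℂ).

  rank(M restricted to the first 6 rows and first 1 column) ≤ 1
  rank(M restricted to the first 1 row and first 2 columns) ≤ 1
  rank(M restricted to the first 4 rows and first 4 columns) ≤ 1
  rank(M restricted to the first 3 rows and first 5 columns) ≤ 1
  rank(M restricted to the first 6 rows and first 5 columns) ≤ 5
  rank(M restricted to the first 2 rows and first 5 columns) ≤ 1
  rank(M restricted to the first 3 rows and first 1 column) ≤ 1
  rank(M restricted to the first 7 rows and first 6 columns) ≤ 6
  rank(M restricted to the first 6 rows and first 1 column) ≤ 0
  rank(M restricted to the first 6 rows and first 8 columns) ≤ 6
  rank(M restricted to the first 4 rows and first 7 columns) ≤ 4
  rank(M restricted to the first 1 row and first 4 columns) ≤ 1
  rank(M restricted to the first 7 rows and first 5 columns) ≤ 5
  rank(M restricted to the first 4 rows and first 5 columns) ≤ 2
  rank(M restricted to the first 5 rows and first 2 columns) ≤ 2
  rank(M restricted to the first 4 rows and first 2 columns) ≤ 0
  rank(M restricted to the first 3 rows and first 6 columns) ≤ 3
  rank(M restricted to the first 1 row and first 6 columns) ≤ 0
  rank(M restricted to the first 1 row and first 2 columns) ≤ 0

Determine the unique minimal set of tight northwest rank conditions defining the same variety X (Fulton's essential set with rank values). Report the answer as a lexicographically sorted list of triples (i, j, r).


Rank table r_w(8×8) implied by the 19 constraints:

  row 1: 0  0  0  0  0  0  1  1
  row 2: 0  0  1  1  1  1  2  2
  row 3: 0  0  1  1  1  2  3  3
  row 4: 0  0  1  1  2  3  4  4
  row 5: 0  1  2  2  3  4  5  5
  row 6: 0  1  2  3  4  5  6  6
  row 7: 1  2  3  4  5  6  7  7
  row 8: 1  2  3  4  5  6  7  8

hence w(1..8) = (7, 3, 6, 5, 2, 4, 1, 8).

Rothe diagram D(w) (17 cells), 5 SE-corners (essential conditions):

[(1, 6, 0), (3, 5, 1), (4, 2, 0), (4, 4, 1), (6, 1, 0)]


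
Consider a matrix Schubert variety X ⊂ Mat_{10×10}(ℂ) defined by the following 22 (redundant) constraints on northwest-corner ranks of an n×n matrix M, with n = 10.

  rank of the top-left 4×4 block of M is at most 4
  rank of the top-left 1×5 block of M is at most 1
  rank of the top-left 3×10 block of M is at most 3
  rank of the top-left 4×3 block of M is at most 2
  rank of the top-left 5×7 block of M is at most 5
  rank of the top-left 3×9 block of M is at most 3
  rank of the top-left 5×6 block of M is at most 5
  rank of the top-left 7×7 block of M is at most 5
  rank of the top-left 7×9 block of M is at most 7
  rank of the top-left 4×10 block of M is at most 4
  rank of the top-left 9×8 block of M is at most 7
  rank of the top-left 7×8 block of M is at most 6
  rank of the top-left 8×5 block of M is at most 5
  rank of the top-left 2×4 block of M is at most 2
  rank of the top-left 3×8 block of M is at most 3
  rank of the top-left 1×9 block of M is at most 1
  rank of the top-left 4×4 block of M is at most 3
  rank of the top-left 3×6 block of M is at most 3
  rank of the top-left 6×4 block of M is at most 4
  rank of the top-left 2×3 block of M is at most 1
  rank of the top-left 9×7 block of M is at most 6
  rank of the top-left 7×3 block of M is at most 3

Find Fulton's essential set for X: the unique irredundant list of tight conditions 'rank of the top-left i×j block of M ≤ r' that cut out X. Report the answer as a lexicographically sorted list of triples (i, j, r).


Reconstructing r_w from the 22 given conditions:

  i=1: 1 | 1 | 1 | 1 | 1 | 1 | 1 | 1 | 1 | 1
  i=2: 1 | 1 | 1 | 2 | 2 | 2 | 2 | 2 | 2 | 2
  i=3: 1 | 2 | 2 | 3 | 3 | 3 | 3 | 3 | 3 | 3
  i=4: 1 | 2 | 2 | 3 | 4 | 4 | 4 | 4 | 4 | 4
  i=5: 1 | 2 | 3 | 4 | 5 | 5 | 5 | 5 | 5 | 5
  i=6: 1 | 2 | 3 | 4 | 5 | 5 | 5 | 6 | 6 | 6
  i=7: 1 | 2 | 3 | 4 | 5 | 5 | 5 | 6 | 7 | 7
  i=8: 1 | 2 | 3 | 4 | 5 | 6 | 6 | 7 | 8 | 8
  i=9: 1 | 2 | 3 | 4 | 5 | 6 | 6 | 7 | 8 | 9
  i=10: 1 | 2 | 3 | 4 | 5 | 6 | 7 | 8 | 9 | 10

hence w(1..10) = (1, 4, 2, 5, 3, 8, 9, 6, 10, 7).

4 SE-corners of the 8-cell Rothe diagram give Ess(w):

[(2, 3, 1), (4, 3, 2), (7, 7, 5), (9, 7, 6)]


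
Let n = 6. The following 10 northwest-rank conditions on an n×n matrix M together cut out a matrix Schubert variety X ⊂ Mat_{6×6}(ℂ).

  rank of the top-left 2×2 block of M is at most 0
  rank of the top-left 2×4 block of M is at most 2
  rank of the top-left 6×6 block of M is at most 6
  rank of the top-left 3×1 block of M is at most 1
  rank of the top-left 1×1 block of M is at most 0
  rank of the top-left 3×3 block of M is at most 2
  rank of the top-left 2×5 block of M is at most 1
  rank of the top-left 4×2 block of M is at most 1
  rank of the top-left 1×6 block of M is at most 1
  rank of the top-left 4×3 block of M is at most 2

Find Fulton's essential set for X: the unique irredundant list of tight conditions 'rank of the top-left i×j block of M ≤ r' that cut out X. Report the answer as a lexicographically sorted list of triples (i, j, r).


Propagating the 10 rank bounds to every northwest block:

  R[1]: 0 0 1 1 1 1
  R[2]: 0 0 1 1 1 2
  R[3]: 1 1 2 2 2 3
  R[4]: 1 1 2 3 3 4
  R[5]: 1 2 3 4 4 5
  R[6]: 1 2 3 4 5 6

reading off 1-entries of Δ²R: w = (3, 6, 1, 4, 2, 5).

|D(w)|=7, |Ess(w)|=3:

[(2, 2, 0), (2, 5, 1), (4, 2, 1)]


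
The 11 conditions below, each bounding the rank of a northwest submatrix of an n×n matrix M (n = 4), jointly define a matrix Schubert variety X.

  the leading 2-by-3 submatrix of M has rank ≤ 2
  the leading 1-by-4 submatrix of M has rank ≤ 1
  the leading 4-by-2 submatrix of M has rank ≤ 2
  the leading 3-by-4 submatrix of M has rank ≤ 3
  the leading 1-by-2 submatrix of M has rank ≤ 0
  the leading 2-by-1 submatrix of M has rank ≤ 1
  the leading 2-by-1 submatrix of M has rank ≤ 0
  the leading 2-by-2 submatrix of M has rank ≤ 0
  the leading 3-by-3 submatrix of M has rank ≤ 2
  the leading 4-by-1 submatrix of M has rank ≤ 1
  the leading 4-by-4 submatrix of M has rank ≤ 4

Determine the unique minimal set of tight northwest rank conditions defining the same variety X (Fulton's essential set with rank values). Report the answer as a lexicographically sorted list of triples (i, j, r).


The tightest implied rank at each (i,j), from the 11 conditions:

  R[1]: 0  0  1  1
  R[2]: 0  0  1  2
  R[3]: 1  1  2  3
  R[4]: 1  2  3  4

the unique w with this rank table is (3, 4, 1, 2).

Fulton essential set (1 of the 4 Rothe cells):

[(2, 2, 0)]


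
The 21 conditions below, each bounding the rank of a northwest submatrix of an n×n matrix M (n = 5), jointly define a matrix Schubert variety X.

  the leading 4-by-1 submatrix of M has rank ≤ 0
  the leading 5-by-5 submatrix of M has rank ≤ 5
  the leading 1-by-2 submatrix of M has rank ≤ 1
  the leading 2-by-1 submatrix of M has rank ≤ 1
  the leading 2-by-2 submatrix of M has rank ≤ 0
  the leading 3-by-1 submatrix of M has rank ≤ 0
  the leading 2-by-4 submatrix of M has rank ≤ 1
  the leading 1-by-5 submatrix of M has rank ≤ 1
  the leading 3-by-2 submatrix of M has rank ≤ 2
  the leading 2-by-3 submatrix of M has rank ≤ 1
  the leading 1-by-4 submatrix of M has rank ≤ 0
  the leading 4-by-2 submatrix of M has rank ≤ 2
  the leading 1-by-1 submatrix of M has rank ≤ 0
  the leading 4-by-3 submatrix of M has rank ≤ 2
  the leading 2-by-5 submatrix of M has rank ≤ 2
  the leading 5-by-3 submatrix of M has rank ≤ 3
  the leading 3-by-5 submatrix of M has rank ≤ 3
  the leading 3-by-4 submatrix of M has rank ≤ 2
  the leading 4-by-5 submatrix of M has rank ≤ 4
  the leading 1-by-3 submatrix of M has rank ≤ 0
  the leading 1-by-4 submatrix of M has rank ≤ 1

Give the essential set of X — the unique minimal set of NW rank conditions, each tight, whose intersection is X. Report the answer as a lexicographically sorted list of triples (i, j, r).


Computing R[i][j] = min implied NW-rank bound (n=5, 21 conditions):

  row 1: 0 | 0 | 0 | 0 | 1
  row 2: 0 | 0 | 1 | 1 | 2
  row 3: 0 | 1 | 2 | 2 | 3
  row 4: 0 | 1 | 2 | 3 | 4
  row 5: 1 | 2 | 3 | 4 | 5

reading off 1-entries of Δ²R: w = (5, 3, 2, 4, 1).

D(w) has 8 cells with 3 SE-corners; essential set:

[(1, 4, 0), (2, 2, 0), (4, 1, 0)]


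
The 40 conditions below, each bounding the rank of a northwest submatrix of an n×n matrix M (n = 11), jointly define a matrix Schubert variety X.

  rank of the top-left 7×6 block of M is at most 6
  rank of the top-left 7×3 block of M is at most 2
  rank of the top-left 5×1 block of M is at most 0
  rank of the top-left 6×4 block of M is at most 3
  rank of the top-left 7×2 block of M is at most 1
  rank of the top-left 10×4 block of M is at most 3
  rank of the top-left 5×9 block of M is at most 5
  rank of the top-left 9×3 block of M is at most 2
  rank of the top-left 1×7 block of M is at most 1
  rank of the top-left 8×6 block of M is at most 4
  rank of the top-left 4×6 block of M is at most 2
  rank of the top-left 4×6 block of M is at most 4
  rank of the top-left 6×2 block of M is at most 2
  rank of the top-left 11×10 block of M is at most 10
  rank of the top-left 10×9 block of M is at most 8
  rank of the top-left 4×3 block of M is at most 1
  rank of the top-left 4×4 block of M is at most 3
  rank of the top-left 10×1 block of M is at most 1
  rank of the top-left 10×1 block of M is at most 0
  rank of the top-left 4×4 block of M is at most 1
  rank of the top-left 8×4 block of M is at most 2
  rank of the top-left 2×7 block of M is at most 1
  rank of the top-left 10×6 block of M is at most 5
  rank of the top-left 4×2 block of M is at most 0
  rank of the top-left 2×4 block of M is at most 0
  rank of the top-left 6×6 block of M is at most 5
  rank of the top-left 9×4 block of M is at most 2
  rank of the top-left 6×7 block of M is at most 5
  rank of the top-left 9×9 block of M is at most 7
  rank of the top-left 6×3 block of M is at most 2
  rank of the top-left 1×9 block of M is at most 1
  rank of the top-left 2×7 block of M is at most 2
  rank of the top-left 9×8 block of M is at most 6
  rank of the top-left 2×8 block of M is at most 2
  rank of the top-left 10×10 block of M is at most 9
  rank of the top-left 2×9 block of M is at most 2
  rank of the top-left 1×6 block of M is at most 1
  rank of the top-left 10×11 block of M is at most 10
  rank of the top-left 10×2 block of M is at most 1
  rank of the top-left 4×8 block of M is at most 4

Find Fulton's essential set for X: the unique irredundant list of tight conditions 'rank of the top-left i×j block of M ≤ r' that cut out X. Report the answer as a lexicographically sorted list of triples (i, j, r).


Reconstructing r_w from the 40 given conditions:

  0  0  0  0  1  1  1  1  1  1  1
  0  0  0  0  1  1  1  2  2  2  2
  0  0  1  1  2  2  2  3  3  3  3
  0  0  1  1  2  2  3  4  4  4  4
  0  1  2  2  3  3  4  5  5  5  5
  0  1  2  2  3  4  5  6  6  6  6
  0  1  2  2  3  4  5  6  7  7  7
  0  1  2  2  3  4  5  6  7  8  8
  0  1  2  2  3  4  5  6  7  8  9
  0  1  2  3  4  5  6  7  8  9  10
  1  2  3  4  5  6  7  8  9  10  11

reading off 1-entries of Δ²R: w = (5, 8, 3, 7, 2, 6, 9, 10, 11, 4, 1).

|D(w)|=26, |Ess(w)|=7:

[(2, 4, 0), (2, 7, 1), (4, 2, 0), (4, 4, 1), (4, 6, 2), (9, 4, 2), (10, 1, 0)]


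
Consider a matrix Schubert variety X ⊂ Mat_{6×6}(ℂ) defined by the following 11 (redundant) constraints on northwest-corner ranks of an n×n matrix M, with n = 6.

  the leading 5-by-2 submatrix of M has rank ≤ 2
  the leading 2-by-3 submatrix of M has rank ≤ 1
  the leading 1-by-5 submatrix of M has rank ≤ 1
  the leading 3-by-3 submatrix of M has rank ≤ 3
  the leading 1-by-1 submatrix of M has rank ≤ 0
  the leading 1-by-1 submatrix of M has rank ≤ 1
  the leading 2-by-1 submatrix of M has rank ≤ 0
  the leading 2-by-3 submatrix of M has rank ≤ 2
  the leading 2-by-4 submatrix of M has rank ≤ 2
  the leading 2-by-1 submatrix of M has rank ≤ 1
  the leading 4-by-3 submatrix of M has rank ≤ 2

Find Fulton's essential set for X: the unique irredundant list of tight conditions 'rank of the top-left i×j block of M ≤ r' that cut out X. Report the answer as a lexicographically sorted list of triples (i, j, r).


Computing R[i][j] = min implied NW-rank bound (n=6, 11 conditions):

  R[1]: 0 | 1 | 1 | 1 | 1 | 1
  R[2]: 0 | 1 | 1 | 2 | 2 | 2
  R[3]: 1 | 2 | 2 | 3 | 3 | 3
  R[4]: 1 | 2 | 2 | 3 | 4 | 4
  R[5]: 1 | 2 | 3 | 4 | 5 | 5
  R[6]: 1 | 2 | 3 | 4 | 5 | 6

giving w = (2, 4, 1, 5, 3, 6) via Δ²R.

|D(w)|=4, |Ess(w)|=3:

[(2, 1, 0), (2, 3, 1), (4, 3, 2)]


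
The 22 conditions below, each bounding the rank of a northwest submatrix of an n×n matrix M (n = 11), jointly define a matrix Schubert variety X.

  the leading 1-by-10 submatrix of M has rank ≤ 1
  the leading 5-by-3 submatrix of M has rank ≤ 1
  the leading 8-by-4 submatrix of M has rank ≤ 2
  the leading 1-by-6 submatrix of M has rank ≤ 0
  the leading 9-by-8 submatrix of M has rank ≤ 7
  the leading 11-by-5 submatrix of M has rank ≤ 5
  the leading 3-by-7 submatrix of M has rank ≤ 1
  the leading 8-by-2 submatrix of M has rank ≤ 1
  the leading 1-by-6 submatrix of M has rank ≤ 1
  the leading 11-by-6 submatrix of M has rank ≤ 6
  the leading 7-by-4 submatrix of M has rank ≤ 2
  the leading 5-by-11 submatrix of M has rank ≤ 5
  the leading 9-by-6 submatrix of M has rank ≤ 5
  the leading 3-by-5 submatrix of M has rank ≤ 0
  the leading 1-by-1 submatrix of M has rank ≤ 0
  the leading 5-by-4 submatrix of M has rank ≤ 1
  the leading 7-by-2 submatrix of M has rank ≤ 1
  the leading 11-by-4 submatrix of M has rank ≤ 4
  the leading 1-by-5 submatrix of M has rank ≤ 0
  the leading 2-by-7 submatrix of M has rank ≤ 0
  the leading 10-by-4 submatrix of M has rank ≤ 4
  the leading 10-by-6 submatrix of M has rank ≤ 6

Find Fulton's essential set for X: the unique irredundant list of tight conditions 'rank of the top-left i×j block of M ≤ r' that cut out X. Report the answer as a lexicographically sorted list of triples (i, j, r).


The tightest implied rank at each (i,j), from the 22 conditions:

  0, 0, 0, 0, 0, 0, 0, 1, 1, 1, 1
  0, 0, 0, 0, 0, 0, 0, 1, 2, 2, 2
  0, 0, 0, 0, 0, 1, 1, 2, 3, 3, 3
  1, 1, 1, 1, 1, 2, 2, 3, 4, 4, 4
  1, 1, 1, 1, 2, 3, 3, 4, 5, 5, 5
  1, 1, 2, 2, 3, 4, 4, 5, 6, 6, 6
  1, 1, 2, 2, 3, 4, 5, 6, 7, 7, 7
  1, 1, 2, 2, 3, 4, 5, 6, 7, 8, 8
  1, 2, 3, 3, 4, 5, 6, 7, 8, 9, 9
  1, 2, 3, 4, 5, 6, 7, 8, 9, 10, 10
  1, 2, 3, 4, 5, 6, 7, 8, 9, 10, 11

second differences of R give the permutation w = (8, 9, 6, 1, 5, 3, 7, 10, 2, 4, 11).

Fulton essential set (5 of the 27 Rothe cells):

[(2, 7, 0), (3, 5, 0), (5, 4, 1), (8, 2, 1), (8, 4, 2)]


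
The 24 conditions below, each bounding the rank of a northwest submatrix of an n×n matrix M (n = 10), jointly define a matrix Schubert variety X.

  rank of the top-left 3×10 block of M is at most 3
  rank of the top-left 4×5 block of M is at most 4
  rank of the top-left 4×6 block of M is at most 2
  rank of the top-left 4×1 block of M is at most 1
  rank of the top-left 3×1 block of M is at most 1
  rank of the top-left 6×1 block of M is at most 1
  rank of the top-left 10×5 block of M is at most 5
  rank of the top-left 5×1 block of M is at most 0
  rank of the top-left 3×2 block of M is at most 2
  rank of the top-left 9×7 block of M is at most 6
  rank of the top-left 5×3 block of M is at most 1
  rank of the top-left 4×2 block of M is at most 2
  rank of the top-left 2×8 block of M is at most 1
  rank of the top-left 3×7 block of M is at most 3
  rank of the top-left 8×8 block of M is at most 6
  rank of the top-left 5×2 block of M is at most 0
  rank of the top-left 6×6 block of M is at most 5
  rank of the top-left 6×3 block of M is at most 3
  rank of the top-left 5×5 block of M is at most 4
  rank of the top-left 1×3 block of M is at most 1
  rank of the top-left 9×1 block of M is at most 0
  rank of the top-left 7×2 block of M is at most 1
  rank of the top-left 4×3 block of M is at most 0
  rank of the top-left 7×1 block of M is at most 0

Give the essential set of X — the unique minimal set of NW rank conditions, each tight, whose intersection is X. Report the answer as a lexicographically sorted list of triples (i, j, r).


Propagating the 24 rank bounds to every northwest block:

  0  0  0  1  1  1  1  1  1  1
  0  0  0  1  1  1  1  1  2  2
  0  0  0  1  2  2  2  2  3  3
  0  0  0  1  2  2  3  3  4  4
  0  0  1  2  3  3  4  4  5  5
  0  1  2  3  4  4  5  5  6  6
  0  1  2  3  4  5  6  6  7  7
  0  1  2  3  4  5  6  6  7  8
  0  1  2  3  4  5  6  7  8  9
  1  2  3  4  5  6  7  8  9  10

hence w(1..10) = (4, 9, 5, 7, 3, 2, 6, 10, 8, 1).

|D(w)|=24, |Ess(w)|=6:

[(2, 8, 1), (4, 3, 0), (4, 6, 2), (5, 2, 0), (8, 8, 6), (9, 1, 0)]


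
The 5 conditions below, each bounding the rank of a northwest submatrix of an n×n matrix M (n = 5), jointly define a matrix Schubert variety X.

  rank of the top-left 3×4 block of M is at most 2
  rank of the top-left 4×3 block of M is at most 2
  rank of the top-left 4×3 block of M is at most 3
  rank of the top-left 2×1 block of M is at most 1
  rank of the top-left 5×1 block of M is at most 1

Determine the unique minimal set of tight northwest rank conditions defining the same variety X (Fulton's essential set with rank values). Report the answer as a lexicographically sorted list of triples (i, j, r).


The tightest implied rank at each (i,j), from the 5 conditions:

  R[1]: 1 1 1 1 1
  R[2]: 1 2 2 2 2
  R[3]: 1 2 2 2 3
  R[4]: 1 2 2 3 4
  R[5]: 1 2 3 4 5

giving w = (1, 2, 5, 4, 3) via Δ²R.

2 SE-corners of the 3-cell Rothe diagram give Ess(w):

[(3, 4, 2), (4, 3, 2)]


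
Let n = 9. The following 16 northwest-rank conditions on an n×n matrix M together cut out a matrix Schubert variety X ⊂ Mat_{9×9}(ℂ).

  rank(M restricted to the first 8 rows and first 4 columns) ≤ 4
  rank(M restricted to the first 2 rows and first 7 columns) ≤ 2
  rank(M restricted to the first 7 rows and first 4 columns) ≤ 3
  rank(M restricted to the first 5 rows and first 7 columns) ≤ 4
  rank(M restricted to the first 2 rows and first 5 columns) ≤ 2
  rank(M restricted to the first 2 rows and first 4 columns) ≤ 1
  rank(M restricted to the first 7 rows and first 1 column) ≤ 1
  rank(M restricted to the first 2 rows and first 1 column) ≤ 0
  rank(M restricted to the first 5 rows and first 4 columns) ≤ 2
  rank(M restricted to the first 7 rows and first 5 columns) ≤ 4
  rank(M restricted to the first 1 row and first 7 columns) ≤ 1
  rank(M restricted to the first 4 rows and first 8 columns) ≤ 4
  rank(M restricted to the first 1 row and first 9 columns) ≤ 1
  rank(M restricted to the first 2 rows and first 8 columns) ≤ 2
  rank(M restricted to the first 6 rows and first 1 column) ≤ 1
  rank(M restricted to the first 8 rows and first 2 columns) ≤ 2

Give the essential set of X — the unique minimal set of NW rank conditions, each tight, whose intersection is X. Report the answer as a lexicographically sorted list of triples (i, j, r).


Reconstructing r_w from the 16 given conditions:

  i=1: 0 1 1 1 1 1 1 1 1
  i=2: 0 1 1 1 2 2 2 2 2
  i=3: 1 2 2 2 3 3 3 3 3
  i=4: 1 2 2 2 3 4 4 4 4
  i=5: 1 2 2 2 3 4 4 5 5
  i=6: 1 2 3 3 4 5 5 6 6
  i=7: 1 2 3 3 4 5 6 7 7
  i=8: 1 2 3 4 5 6 7 8 8
  i=9: 1 2 3 4 5 6 7 8 9

giving w = (2, 5, 1, 6, 8, 3, 7, 4, 9) via Δ²R.

ℓ(w)=10; the 5 essential cells (i,j,r):

[(2, 1, 0), (2, 4, 1), (5, 4, 2), (5, 7, 4), (7, 4, 3)]


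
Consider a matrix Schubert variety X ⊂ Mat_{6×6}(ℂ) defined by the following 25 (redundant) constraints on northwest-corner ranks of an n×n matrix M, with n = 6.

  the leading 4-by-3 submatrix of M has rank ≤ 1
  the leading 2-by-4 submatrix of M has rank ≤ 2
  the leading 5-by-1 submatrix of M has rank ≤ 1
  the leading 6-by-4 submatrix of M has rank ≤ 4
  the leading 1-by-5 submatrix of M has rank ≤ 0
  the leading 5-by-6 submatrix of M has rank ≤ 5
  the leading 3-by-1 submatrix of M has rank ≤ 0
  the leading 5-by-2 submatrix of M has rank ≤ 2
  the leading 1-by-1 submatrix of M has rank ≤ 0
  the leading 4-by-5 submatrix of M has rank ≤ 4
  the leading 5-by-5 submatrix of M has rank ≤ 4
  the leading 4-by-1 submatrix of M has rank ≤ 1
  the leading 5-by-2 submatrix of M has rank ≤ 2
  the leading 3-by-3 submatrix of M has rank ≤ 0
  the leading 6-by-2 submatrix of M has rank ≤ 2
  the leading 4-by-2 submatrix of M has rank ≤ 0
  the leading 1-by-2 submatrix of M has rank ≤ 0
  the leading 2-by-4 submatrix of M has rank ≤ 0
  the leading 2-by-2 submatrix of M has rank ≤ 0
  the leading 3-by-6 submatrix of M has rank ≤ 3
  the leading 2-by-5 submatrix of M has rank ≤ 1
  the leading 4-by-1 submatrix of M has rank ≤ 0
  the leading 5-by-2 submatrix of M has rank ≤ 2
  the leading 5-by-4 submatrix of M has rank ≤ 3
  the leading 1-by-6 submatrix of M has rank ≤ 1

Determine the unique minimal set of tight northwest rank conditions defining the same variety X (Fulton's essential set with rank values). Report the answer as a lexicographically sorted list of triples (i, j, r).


Rank table r_w(6×6) implied by the 25 constraints:

  row 1: 0 | 0 | 0 | 0 | 0 | 1
  row 2: 0 | 0 | 0 | 0 | 1 | 2
  row 3: 0 | 0 | 0 | 1 | 2 | 3
  row 4: 0 | 0 | 1 | 2 | 3 | 4
  row 5: 1 | 1 | 2 | 3 | 4 | 5
  row 6: 1 | 2 | 3 | 4 | 5 | 6

the unique w with this rank table is (6, 5, 4, 3, 1, 2).

Fulton essential set (4 of the 14 Rothe cells):

[(1, 5, 0), (2, 4, 0), (3, 3, 0), (4, 2, 0)]


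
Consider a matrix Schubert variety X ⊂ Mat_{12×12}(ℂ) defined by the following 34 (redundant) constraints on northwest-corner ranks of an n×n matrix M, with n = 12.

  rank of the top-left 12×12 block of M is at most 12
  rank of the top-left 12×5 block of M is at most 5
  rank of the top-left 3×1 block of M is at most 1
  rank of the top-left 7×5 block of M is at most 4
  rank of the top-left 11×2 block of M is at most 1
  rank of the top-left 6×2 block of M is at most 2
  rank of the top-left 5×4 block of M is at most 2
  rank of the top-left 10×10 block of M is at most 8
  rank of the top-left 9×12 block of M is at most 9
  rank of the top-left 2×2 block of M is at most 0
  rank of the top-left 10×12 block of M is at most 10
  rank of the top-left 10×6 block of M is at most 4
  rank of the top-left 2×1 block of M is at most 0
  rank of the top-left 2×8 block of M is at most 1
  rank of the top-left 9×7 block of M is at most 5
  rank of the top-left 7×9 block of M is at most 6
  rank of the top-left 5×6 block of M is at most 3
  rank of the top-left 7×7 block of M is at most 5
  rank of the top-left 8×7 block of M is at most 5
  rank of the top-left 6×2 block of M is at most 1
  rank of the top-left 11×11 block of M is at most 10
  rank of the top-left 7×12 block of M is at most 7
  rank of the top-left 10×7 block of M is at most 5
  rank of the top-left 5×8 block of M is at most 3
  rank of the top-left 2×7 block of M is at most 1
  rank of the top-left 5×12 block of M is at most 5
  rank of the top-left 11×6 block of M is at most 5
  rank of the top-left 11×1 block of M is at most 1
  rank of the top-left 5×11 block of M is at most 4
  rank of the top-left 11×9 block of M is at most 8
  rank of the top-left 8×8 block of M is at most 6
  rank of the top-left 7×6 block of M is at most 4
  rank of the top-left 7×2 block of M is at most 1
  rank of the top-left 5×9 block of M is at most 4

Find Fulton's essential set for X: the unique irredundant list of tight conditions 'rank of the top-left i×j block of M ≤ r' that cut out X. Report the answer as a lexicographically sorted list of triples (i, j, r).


The tightest implied rank at each (i,j), from the 34 conditions:

  row 1: 0  0  1  1  1  1  1  1  1  1  1  1
  row 2: 0  0  1  1  1  1  1  1  2  2  2  2
  row 3: 1  1  2  2  2  2  2  2  3  3  3  3
  row 4: 1  1  2  2  3  3  3  3  4  4  4  4
  row 5: 1  1  2  2  3  3  3  3  4  4  4  5
  row 6: 1  1  2  3  4  4  4  4  5  5  5  6
  row 7: 1  1  2  3  4  4  5  5  6  6  6  7
  row 8: 1  1  2  3  4  4  5  6  7  7  7  8
  row 9: 1  1  2  3  4  4  5  6  7  8  8  9
  row 10: 1  1  2  3  4  4  5  6  7  8  9  10
  row 11: 1  1  2  3  4  5  6  7  8  9  10  11
  row 12: 1  2  3  4  5  6  7  8  9  10  11  12

the unique w with this rank table is (3, 9, 1, 5, 12, 4, 7, 8, 10, 11, 6, 2).

|D(w)|=28, |Ess(w)|=7:

[(2, 2, 0), (2, 8, 1), (5, 4, 2), (5, 8, 3), (5, 11, 4), (10, 6, 4), (11, 2, 1)]


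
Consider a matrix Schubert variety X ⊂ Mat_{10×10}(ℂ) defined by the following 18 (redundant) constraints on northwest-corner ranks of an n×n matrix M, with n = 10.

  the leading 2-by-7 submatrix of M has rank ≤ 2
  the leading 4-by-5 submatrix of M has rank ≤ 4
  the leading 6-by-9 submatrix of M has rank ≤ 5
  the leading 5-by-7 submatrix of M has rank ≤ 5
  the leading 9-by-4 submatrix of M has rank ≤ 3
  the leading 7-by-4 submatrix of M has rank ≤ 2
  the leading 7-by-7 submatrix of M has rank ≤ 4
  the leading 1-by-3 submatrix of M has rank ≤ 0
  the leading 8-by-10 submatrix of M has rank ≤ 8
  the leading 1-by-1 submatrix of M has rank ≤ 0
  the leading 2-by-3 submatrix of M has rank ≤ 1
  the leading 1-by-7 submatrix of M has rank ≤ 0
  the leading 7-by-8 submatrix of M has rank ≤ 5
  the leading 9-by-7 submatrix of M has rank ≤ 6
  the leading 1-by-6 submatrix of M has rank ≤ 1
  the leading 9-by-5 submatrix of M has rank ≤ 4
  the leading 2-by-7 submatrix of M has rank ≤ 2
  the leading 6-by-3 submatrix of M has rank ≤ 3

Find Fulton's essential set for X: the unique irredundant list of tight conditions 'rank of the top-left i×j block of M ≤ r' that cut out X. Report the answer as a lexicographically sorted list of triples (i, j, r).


Rank table r_w(10×10) implied by the 18 constraints:

  R[1]: 0 0 0 0 0 0 0 1 1 1
  R[2]: 1 1 1 1 1 1 1 2 2 2
  R[3]: 1 2 2 2 2 2 2 3 3 3
  R[4]: 1 2 2 2 3 3 3 4 4 4
  R[5]: 1 2 2 2 3 4 4 5 5 5
  R[6]: 1 2 2 2 3 4 4 5 5 6
  R[7]: 1 2 2 2 3 4 4 5 6 7
  R[8]: 1 2 3 3 4 5 5 6 7 8
  R[9]: 1 2 3 3 4 5 6 7 8 9
  R[10]: 1 2 3 4 5 6 7 8 9 10

giving w = (8, 1, 2, 5, 6, 10, 9, 3, 7, 4) via Δ²R.

5 SE-corners of the 19-cell Rothe diagram give Ess(w):

[(1, 7, 0), (6, 9, 5), (7, 4, 2), (7, 7, 4), (9, 4, 3)]
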